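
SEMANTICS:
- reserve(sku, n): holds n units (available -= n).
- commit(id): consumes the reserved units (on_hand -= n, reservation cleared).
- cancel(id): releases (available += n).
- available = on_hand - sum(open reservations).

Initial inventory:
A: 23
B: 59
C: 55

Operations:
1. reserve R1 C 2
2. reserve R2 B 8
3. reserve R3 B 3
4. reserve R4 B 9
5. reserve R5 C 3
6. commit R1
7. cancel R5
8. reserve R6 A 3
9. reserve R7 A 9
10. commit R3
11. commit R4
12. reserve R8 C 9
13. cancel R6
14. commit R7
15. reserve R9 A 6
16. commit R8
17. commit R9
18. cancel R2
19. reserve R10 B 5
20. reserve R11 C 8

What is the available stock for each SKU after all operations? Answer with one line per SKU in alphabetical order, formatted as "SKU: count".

Answer: A: 8
B: 42
C: 36

Derivation:
Step 1: reserve R1 C 2 -> on_hand[A=23 B=59 C=55] avail[A=23 B=59 C=53] open={R1}
Step 2: reserve R2 B 8 -> on_hand[A=23 B=59 C=55] avail[A=23 B=51 C=53] open={R1,R2}
Step 3: reserve R3 B 3 -> on_hand[A=23 B=59 C=55] avail[A=23 B=48 C=53] open={R1,R2,R3}
Step 4: reserve R4 B 9 -> on_hand[A=23 B=59 C=55] avail[A=23 B=39 C=53] open={R1,R2,R3,R4}
Step 5: reserve R5 C 3 -> on_hand[A=23 B=59 C=55] avail[A=23 B=39 C=50] open={R1,R2,R3,R4,R5}
Step 6: commit R1 -> on_hand[A=23 B=59 C=53] avail[A=23 B=39 C=50] open={R2,R3,R4,R5}
Step 7: cancel R5 -> on_hand[A=23 B=59 C=53] avail[A=23 B=39 C=53] open={R2,R3,R4}
Step 8: reserve R6 A 3 -> on_hand[A=23 B=59 C=53] avail[A=20 B=39 C=53] open={R2,R3,R4,R6}
Step 9: reserve R7 A 9 -> on_hand[A=23 B=59 C=53] avail[A=11 B=39 C=53] open={R2,R3,R4,R6,R7}
Step 10: commit R3 -> on_hand[A=23 B=56 C=53] avail[A=11 B=39 C=53] open={R2,R4,R6,R7}
Step 11: commit R4 -> on_hand[A=23 B=47 C=53] avail[A=11 B=39 C=53] open={R2,R6,R7}
Step 12: reserve R8 C 9 -> on_hand[A=23 B=47 C=53] avail[A=11 B=39 C=44] open={R2,R6,R7,R8}
Step 13: cancel R6 -> on_hand[A=23 B=47 C=53] avail[A=14 B=39 C=44] open={R2,R7,R8}
Step 14: commit R7 -> on_hand[A=14 B=47 C=53] avail[A=14 B=39 C=44] open={R2,R8}
Step 15: reserve R9 A 6 -> on_hand[A=14 B=47 C=53] avail[A=8 B=39 C=44] open={R2,R8,R9}
Step 16: commit R8 -> on_hand[A=14 B=47 C=44] avail[A=8 B=39 C=44] open={R2,R9}
Step 17: commit R9 -> on_hand[A=8 B=47 C=44] avail[A=8 B=39 C=44] open={R2}
Step 18: cancel R2 -> on_hand[A=8 B=47 C=44] avail[A=8 B=47 C=44] open={}
Step 19: reserve R10 B 5 -> on_hand[A=8 B=47 C=44] avail[A=8 B=42 C=44] open={R10}
Step 20: reserve R11 C 8 -> on_hand[A=8 B=47 C=44] avail[A=8 B=42 C=36] open={R10,R11}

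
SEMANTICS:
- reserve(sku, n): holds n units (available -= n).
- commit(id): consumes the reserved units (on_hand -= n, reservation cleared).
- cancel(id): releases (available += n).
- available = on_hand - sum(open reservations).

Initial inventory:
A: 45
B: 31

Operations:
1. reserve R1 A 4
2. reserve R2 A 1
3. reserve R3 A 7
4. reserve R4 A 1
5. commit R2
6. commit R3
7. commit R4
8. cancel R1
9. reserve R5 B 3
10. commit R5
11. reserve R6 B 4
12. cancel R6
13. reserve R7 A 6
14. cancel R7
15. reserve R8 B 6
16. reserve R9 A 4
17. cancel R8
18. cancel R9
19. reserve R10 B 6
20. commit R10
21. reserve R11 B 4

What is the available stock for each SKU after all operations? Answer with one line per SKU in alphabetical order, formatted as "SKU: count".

Step 1: reserve R1 A 4 -> on_hand[A=45 B=31] avail[A=41 B=31] open={R1}
Step 2: reserve R2 A 1 -> on_hand[A=45 B=31] avail[A=40 B=31] open={R1,R2}
Step 3: reserve R3 A 7 -> on_hand[A=45 B=31] avail[A=33 B=31] open={R1,R2,R3}
Step 4: reserve R4 A 1 -> on_hand[A=45 B=31] avail[A=32 B=31] open={R1,R2,R3,R4}
Step 5: commit R2 -> on_hand[A=44 B=31] avail[A=32 B=31] open={R1,R3,R4}
Step 6: commit R3 -> on_hand[A=37 B=31] avail[A=32 B=31] open={R1,R4}
Step 7: commit R4 -> on_hand[A=36 B=31] avail[A=32 B=31] open={R1}
Step 8: cancel R1 -> on_hand[A=36 B=31] avail[A=36 B=31] open={}
Step 9: reserve R5 B 3 -> on_hand[A=36 B=31] avail[A=36 B=28] open={R5}
Step 10: commit R5 -> on_hand[A=36 B=28] avail[A=36 B=28] open={}
Step 11: reserve R6 B 4 -> on_hand[A=36 B=28] avail[A=36 B=24] open={R6}
Step 12: cancel R6 -> on_hand[A=36 B=28] avail[A=36 B=28] open={}
Step 13: reserve R7 A 6 -> on_hand[A=36 B=28] avail[A=30 B=28] open={R7}
Step 14: cancel R7 -> on_hand[A=36 B=28] avail[A=36 B=28] open={}
Step 15: reserve R8 B 6 -> on_hand[A=36 B=28] avail[A=36 B=22] open={R8}
Step 16: reserve R9 A 4 -> on_hand[A=36 B=28] avail[A=32 B=22] open={R8,R9}
Step 17: cancel R8 -> on_hand[A=36 B=28] avail[A=32 B=28] open={R9}
Step 18: cancel R9 -> on_hand[A=36 B=28] avail[A=36 B=28] open={}
Step 19: reserve R10 B 6 -> on_hand[A=36 B=28] avail[A=36 B=22] open={R10}
Step 20: commit R10 -> on_hand[A=36 B=22] avail[A=36 B=22] open={}
Step 21: reserve R11 B 4 -> on_hand[A=36 B=22] avail[A=36 B=18] open={R11}

Answer: A: 36
B: 18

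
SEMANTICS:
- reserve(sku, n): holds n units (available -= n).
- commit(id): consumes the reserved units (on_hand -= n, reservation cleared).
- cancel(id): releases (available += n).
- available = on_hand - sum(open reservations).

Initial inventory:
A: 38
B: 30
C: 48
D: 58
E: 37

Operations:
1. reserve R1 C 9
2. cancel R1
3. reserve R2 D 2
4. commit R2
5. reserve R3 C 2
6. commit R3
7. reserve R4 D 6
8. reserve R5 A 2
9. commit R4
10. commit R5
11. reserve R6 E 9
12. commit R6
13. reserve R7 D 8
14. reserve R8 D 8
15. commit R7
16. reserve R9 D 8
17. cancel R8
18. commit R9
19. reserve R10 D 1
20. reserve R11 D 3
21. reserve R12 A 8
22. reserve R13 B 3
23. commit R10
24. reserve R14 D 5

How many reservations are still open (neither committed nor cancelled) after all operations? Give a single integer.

Step 1: reserve R1 C 9 -> on_hand[A=38 B=30 C=48 D=58 E=37] avail[A=38 B=30 C=39 D=58 E=37] open={R1}
Step 2: cancel R1 -> on_hand[A=38 B=30 C=48 D=58 E=37] avail[A=38 B=30 C=48 D=58 E=37] open={}
Step 3: reserve R2 D 2 -> on_hand[A=38 B=30 C=48 D=58 E=37] avail[A=38 B=30 C=48 D=56 E=37] open={R2}
Step 4: commit R2 -> on_hand[A=38 B=30 C=48 D=56 E=37] avail[A=38 B=30 C=48 D=56 E=37] open={}
Step 5: reserve R3 C 2 -> on_hand[A=38 B=30 C=48 D=56 E=37] avail[A=38 B=30 C=46 D=56 E=37] open={R3}
Step 6: commit R3 -> on_hand[A=38 B=30 C=46 D=56 E=37] avail[A=38 B=30 C=46 D=56 E=37] open={}
Step 7: reserve R4 D 6 -> on_hand[A=38 B=30 C=46 D=56 E=37] avail[A=38 B=30 C=46 D=50 E=37] open={R4}
Step 8: reserve R5 A 2 -> on_hand[A=38 B=30 C=46 D=56 E=37] avail[A=36 B=30 C=46 D=50 E=37] open={R4,R5}
Step 9: commit R4 -> on_hand[A=38 B=30 C=46 D=50 E=37] avail[A=36 B=30 C=46 D=50 E=37] open={R5}
Step 10: commit R5 -> on_hand[A=36 B=30 C=46 D=50 E=37] avail[A=36 B=30 C=46 D=50 E=37] open={}
Step 11: reserve R6 E 9 -> on_hand[A=36 B=30 C=46 D=50 E=37] avail[A=36 B=30 C=46 D=50 E=28] open={R6}
Step 12: commit R6 -> on_hand[A=36 B=30 C=46 D=50 E=28] avail[A=36 B=30 C=46 D=50 E=28] open={}
Step 13: reserve R7 D 8 -> on_hand[A=36 B=30 C=46 D=50 E=28] avail[A=36 B=30 C=46 D=42 E=28] open={R7}
Step 14: reserve R8 D 8 -> on_hand[A=36 B=30 C=46 D=50 E=28] avail[A=36 B=30 C=46 D=34 E=28] open={R7,R8}
Step 15: commit R7 -> on_hand[A=36 B=30 C=46 D=42 E=28] avail[A=36 B=30 C=46 D=34 E=28] open={R8}
Step 16: reserve R9 D 8 -> on_hand[A=36 B=30 C=46 D=42 E=28] avail[A=36 B=30 C=46 D=26 E=28] open={R8,R9}
Step 17: cancel R8 -> on_hand[A=36 B=30 C=46 D=42 E=28] avail[A=36 B=30 C=46 D=34 E=28] open={R9}
Step 18: commit R9 -> on_hand[A=36 B=30 C=46 D=34 E=28] avail[A=36 B=30 C=46 D=34 E=28] open={}
Step 19: reserve R10 D 1 -> on_hand[A=36 B=30 C=46 D=34 E=28] avail[A=36 B=30 C=46 D=33 E=28] open={R10}
Step 20: reserve R11 D 3 -> on_hand[A=36 B=30 C=46 D=34 E=28] avail[A=36 B=30 C=46 D=30 E=28] open={R10,R11}
Step 21: reserve R12 A 8 -> on_hand[A=36 B=30 C=46 D=34 E=28] avail[A=28 B=30 C=46 D=30 E=28] open={R10,R11,R12}
Step 22: reserve R13 B 3 -> on_hand[A=36 B=30 C=46 D=34 E=28] avail[A=28 B=27 C=46 D=30 E=28] open={R10,R11,R12,R13}
Step 23: commit R10 -> on_hand[A=36 B=30 C=46 D=33 E=28] avail[A=28 B=27 C=46 D=30 E=28] open={R11,R12,R13}
Step 24: reserve R14 D 5 -> on_hand[A=36 B=30 C=46 D=33 E=28] avail[A=28 B=27 C=46 D=25 E=28] open={R11,R12,R13,R14}
Open reservations: ['R11', 'R12', 'R13', 'R14'] -> 4

Answer: 4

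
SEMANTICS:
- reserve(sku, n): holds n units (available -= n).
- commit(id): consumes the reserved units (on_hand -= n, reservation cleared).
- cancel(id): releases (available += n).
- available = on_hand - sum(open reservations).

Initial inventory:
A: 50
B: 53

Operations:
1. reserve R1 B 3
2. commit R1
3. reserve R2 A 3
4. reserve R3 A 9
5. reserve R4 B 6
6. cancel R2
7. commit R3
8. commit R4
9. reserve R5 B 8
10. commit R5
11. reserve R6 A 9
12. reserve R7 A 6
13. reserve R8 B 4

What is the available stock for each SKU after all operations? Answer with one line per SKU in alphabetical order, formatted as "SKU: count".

Step 1: reserve R1 B 3 -> on_hand[A=50 B=53] avail[A=50 B=50] open={R1}
Step 2: commit R1 -> on_hand[A=50 B=50] avail[A=50 B=50] open={}
Step 3: reserve R2 A 3 -> on_hand[A=50 B=50] avail[A=47 B=50] open={R2}
Step 4: reserve R3 A 9 -> on_hand[A=50 B=50] avail[A=38 B=50] open={R2,R3}
Step 5: reserve R4 B 6 -> on_hand[A=50 B=50] avail[A=38 B=44] open={R2,R3,R4}
Step 6: cancel R2 -> on_hand[A=50 B=50] avail[A=41 B=44] open={R3,R4}
Step 7: commit R3 -> on_hand[A=41 B=50] avail[A=41 B=44] open={R4}
Step 8: commit R4 -> on_hand[A=41 B=44] avail[A=41 B=44] open={}
Step 9: reserve R5 B 8 -> on_hand[A=41 B=44] avail[A=41 B=36] open={R5}
Step 10: commit R5 -> on_hand[A=41 B=36] avail[A=41 B=36] open={}
Step 11: reserve R6 A 9 -> on_hand[A=41 B=36] avail[A=32 B=36] open={R6}
Step 12: reserve R7 A 6 -> on_hand[A=41 B=36] avail[A=26 B=36] open={R6,R7}
Step 13: reserve R8 B 4 -> on_hand[A=41 B=36] avail[A=26 B=32] open={R6,R7,R8}

Answer: A: 26
B: 32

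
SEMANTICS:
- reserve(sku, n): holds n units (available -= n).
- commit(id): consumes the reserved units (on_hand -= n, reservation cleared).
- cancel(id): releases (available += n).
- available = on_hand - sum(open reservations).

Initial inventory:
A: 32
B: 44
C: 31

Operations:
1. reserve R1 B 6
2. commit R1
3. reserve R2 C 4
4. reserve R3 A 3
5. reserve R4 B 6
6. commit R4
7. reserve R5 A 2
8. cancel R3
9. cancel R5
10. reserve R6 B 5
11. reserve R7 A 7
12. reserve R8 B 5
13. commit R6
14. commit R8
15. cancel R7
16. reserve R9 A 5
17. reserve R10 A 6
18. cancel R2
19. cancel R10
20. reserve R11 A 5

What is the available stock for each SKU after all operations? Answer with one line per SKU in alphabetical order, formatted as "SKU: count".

Step 1: reserve R1 B 6 -> on_hand[A=32 B=44 C=31] avail[A=32 B=38 C=31] open={R1}
Step 2: commit R1 -> on_hand[A=32 B=38 C=31] avail[A=32 B=38 C=31] open={}
Step 3: reserve R2 C 4 -> on_hand[A=32 B=38 C=31] avail[A=32 B=38 C=27] open={R2}
Step 4: reserve R3 A 3 -> on_hand[A=32 B=38 C=31] avail[A=29 B=38 C=27] open={R2,R3}
Step 5: reserve R4 B 6 -> on_hand[A=32 B=38 C=31] avail[A=29 B=32 C=27] open={R2,R3,R4}
Step 6: commit R4 -> on_hand[A=32 B=32 C=31] avail[A=29 B=32 C=27] open={R2,R3}
Step 7: reserve R5 A 2 -> on_hand[A=32 B=32 C=31] avail[A=27 B=32 C=27] open={R2,R3,R5}
Step 8: cancel R3 -> on_hand[A=32 B=32 C=31] avail[A=30 B=32 C=27] open={R2,R5}
Step 9: cancel R5 -> on_hand[A=32 B=32 C=31] avail[A=32 B=32 C=27] open={R2}
Step 10: reserve R6 B 5 -> on_hand[A=32 B=32 C=31] avail[A=32 B=27 C=27] open={R2,R6}
Step 11: reserve R7 A 7 -> on_hand[A=32 B=32 C=31] avail[A=25 B=27 C=27] open={R2,R6,R7}
Step 12: reserve R8 B 5 -> on_hand[A=32 B=32 C=31] avail[A=25 B=22 C=27] open={R2,R6,R7,R8}
Step 13: commit R6 -> on_hand[A=32 B=27 C=31] avail[A=25 B=22 C=27] open={R2,R7,R8}
Step 14: commit R8 -> on_hand[A=32 B=22 C=31] avail[A=25 B=22 C=27] open={R2,R7}
Step 15: cancel R7 -> on_hand[A=32 B=22 C=31] avail[A=32 B=22 C=27] open={R2}
Step 16: reserve R9 A 5 -> on_hand[A=32 B=22 C=31] avail[A=27 B=22 C=27] open={R2,R9}
Step 17: reserve R10 A 6 -> on_hand[A=32 B=22 C=31] avail[A=21 B=22 C=27] open={R10,R2,R9}
Step 18: cancel R2 -> on_hand[A=32 B=22 C=31] avail[A=21 B=22 C=31] open={R10,R9}
Step 19: cancel R10 -> on_hand[A=32 B=22 C=31] avail[A=27 B=22 C=31] open={R9}
Step 20: reserve R11 A 5 -> on_hand[A=32 B=22 C=31] avail[A=22 B=22 C=31] open={R11,R9}

Answer: A: 22
B: 22
C: 31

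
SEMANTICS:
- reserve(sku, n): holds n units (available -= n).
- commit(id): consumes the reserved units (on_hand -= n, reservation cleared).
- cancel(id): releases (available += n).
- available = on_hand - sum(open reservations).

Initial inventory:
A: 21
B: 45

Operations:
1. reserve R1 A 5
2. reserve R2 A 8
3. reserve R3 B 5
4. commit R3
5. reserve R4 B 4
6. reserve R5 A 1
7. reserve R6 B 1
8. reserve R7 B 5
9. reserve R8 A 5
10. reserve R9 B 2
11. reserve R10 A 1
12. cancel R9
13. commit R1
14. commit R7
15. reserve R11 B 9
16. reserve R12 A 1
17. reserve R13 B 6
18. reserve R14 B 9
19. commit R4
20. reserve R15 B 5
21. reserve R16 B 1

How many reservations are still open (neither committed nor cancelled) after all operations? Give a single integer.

Step 1: reserve R1 A 5 -> on_hand[A=21 B=45] avail[A=16 B=45] open={R1}
Step 2: reserve R2 A 8 -> on_hand[A=21 B=45] avail[A=8 B=45] open={R1,R2}
Step 3: reserve R3 B 5 -> on_hand[A=21 B=45] avail[A=8 B=40] open={R1,R2,R3}
Step 4: commit R3 -> on_hand[A=21 B=40] avail[A=8 B=40] open={R1,R2}
Step 5: reserve R4 B 4 -> on_hand[A=21 B=40] avail[A=8 B=36] open={R1,R2,R4}
Step 6: reserve R5 A 1 -> on_hand[A=21 B=40] avail[A=7 B=36] open={R1,R2,R4,R5}
Step 7: reserve R6 B 1 -> on_hand[A=21 B=40] avail[A=7 B=35] open={R1,R2,R4,R5,R6}
Step 8: reserve R7 B 5 -> on_hand[A=21 B=40] avail[A=7 B=30] open={R1,R2,R4,R5,R6,R7}
Step 9: reserve R8 A 5 -> on_hand[A=21 B=40] avail[A=2 B=30] open={R1,R2,R4,R5,R6,R7,R8}
Step 10: reserve R9 B 2 -> on_hand[A=21 B=40] avail[A=2 B=28] open={R1,R2,R4,R5,R6,R7,R8,R9}
Step 11: reserve R10 A 1 -> on_hand[A=21 B=40] avail[A=1 B=28] open={R1,R10,R2,R4,R5,R6,R7,R8,R9}
Step 12: cancel R9 -> on_hand[A=21 B=40] avail[A=1 B=30] open={R1,R10,R2,R4,R5,R6,R7,R8}
Step 13: commit R1 -> on_hand[A=16 B=40] avail[A=1 B=30] open={R10,R2,R4,R5,R6,R7,R8}
Step 14: commit R7 -> on_hand[A=16 B=35] avail[A=1 B=30] open={R10,R2,R4,R5,R6,R8}
Step 15: reserve R11 B 9 -> on_hand[A=16 B=35] avail[A=1 B=21] open={R10,R11,R2,R4,R5,R6,R8}
Step 16: reserve R12 A 1 -> on_hand[A=16 B=35] avail[A=0 B=21] open={R10,R11,R12,R2,R4,R5,R6,R8}
Step 17: reserve R13 B 6 -> on_hand[A=16 B=35] avail[A=0 B=15] open={R10,R11,R12,R13,R2,R4,R5,R6,R8}
Step 18: reserve R14 B 9 -> on_hand[A=16 B=35] avail[A=0 B=6] open={R10,R11,R12,R13,R14,R2,R4,R5,R6,R8}
Step 19: commit R4 -> on_hand[A=16 B=31] avail[A=0 B=6] open={R10,R11,R12,R13,R14,R2,R5,R6,R8}
Step 20: reserve R15 B 5 -> on_hand[A=16 B=31] avail[A=0 B=1] open={R10,R11,R12,R13,R14,R15,R2,R5,R6,R8}
Step 21: reserve R16 B 1 -> on_hand[A=16 B=31] avail[A=0 B=0] open={R10,R11,R12,R13,R14,R15,R16,R2,R5,R6,R8}
Open reservations: ['R10', 'R11', 'R12', 'R13', 'R14', 'R15', 'R16', 'R2', 'R5', 'R6', 'R8'] -> 11

Answer: 11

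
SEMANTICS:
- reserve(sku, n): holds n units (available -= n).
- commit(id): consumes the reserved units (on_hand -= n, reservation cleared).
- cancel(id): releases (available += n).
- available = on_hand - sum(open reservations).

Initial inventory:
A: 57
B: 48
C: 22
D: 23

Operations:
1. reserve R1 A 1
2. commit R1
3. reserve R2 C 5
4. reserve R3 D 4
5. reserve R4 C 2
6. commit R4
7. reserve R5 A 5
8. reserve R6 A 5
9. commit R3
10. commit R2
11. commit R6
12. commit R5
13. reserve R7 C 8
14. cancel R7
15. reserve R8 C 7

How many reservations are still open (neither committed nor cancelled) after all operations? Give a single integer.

Answer: 1

Derivation:
Step 1: reserve R1 A 1 -> on_hand[A=57 B=48 C=22 D=23] avail[A=56 B=48 C=22 D=23] open={R1}
Step 2: commit R1 -> on_hand[A=56 B=48 C=22 D=23] avail[A=56 B=48 C=22 D=23] open={}
Step 3: reserve R2 C 5 -> on_hand[A=56 B=48 C=22 D=23] avail[A=56 B=48 C=17 D=23] open={R2}
Step 4: reserve R3 D 4 -> on_hand[A=56 B=48 C=22 D=23] avail[A=56 B=48 C=17 D=19] open={R2,R3}
Step 5: reserve R4 C 2 -> on_hand[A=56 B=48 C=22 D=23] avail[A=56 B=48 C=15 D=19] open={R2,R3,R4}
Step 6: commit R4 -> on_hand[A=56 B=48 C=20 D=23] avail[A=56 B=48 C=15 D=19] open={R2,R3}
Step 7: reserve R5 A 5 -> on_hand[A=56 B=48 C=20 D=23] avail[A=51 B=48 C=15 D=19] open={R2,R3,R5}
Step 8: reserve R6 A 5 -> on_hand[A=56 B=48 C=20 D=23] avail[A=46 B=48 C=15 D=19] open={R2,R3,R5,R6}
Step 9: commit R3 -> on_hand[A=56 B=48 C=20 D=19] avail[A=46 B=48 C=15 D=19] open={R2,R5,R6}
Step 10: commit R2 -> on_hand[A=56 B=48 C=15 D=19] avail[A=46 B=48 C=15 D=19] open={R5,R6}
Step 11: commit R6 -> on_hand[A=51 B=48 C=15 D=19] avail[A=46 B=48 C=15 D=19] open={R5}
Step 12: commit R5 -> on_hand[A=46 B=48 C=15 D=19] avail[A=46 B=48 C=15 D=19] open={}
Step 13: reserve R7 C 8 -> on_hand[A=46 B=48 C=15 D=19] avail[A=46 B=48 C=7 D=19] open={R7}
Step 14: cancel R7 -> on_hand[A=46 B=48 C=15 D=19] avail[A=46 B=48 C=15 D=19] open={}
Step 15: reserve R8 C 7 -> on_hand[A=46 B=48 C=15 D=19] avail[A=46 B=48 C=8 D=19] open={R8}
Open reservations: ['R8'] -> 1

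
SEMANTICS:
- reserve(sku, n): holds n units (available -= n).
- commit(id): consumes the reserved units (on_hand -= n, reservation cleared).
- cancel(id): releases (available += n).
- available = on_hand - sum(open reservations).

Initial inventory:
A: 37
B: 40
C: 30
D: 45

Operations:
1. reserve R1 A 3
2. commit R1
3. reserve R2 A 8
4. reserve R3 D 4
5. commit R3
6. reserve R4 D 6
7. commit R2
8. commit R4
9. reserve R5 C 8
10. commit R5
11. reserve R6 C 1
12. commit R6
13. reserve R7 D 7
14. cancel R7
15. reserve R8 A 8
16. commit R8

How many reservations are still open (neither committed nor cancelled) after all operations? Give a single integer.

Step 1: reserve R1 A 3 -> on_hand[A=37 B=40 C=30 D=45] avail[A=34 B=40 C=30 D=45] open={R1}
Step 2: commit R1 -> on_hand[A=34 B=40 C=30 D=45] avail[A=34 B=40 C=30 D=45] open={}
Step 3: reserve R2 A 8 -> on_hand[A=34 B=40 C=30 D=45] avail[A=26 B=40 C=30 D=45] open={R2}
Step 4: reserve R3 D 4 -> on_hand[A=34 B=40 C=30 D=45] avail[A=26 B=40 C=30 D=41] open={R2,R3}
Step 5: commit R3 -> on_hand[A=34 B=40 C=30 D=41] avail[A=26 B=40 C=30 D=41] open={R2}
Step 6: reserve R4 D 6 -> on_hand[A=34 B=40 C=30 D=41] avail[A=26 B=40 C=30 D=35] open={R2,R4}
Step 7: commit R2 -> on_hand[A=26 B=40 C=30 D=41] avail[A=26 B=40 C=30 D=35] open={R4}
Step 8: commit R4 -> on_hand[A=26 B=40 C=30 D=35] avail[A=26 B=40 C=30 D=35] open={}
Step 9: reserve R5 C 8 -> on_hand[A=26 B=40 C=30 D=35] avail[A=26 B=40 C=22 D=35] open={R5}
Step 10: commit R5 -> on_hand[A=26 B=40 C=22 D=35] avail[A=26 B=40 C=22 D=35] open={}
Step 11: reserve R6 C 1 -> on_hand[A=26 B=40 C=22 D=35] avail[A=26 B=40 C=21 D=35] open={R6}
Step 12: commit R6 -> on_hand[A=26 B=40 C=21 D=35] avail[A=26 B=40 C=21 D=35] open={}
Step 13: reserve R7 D 7 -> on_hand[A=26 B=40 C=21 D=35] avail[A=26 B=40 C=21 D=28] open={R7}
Step 14: cancel R7 -> on_hand[A=26 B=40 C=21 D=35] avail[A=26 B=40 C=21 D=35] open={}
Step 15: reserve R8 A 8 -> on_hand[A=26 B=40 C=21 D=35] avail[A=18 B=40 C=21 D=35] open={R8}
Step 16: commit R8 -> on_hand[A=18 B=40 C=21 D=35] avail[A=18 B=40 C=21 D=35] open={}
Open reservations: [] -> 0

Answer: 0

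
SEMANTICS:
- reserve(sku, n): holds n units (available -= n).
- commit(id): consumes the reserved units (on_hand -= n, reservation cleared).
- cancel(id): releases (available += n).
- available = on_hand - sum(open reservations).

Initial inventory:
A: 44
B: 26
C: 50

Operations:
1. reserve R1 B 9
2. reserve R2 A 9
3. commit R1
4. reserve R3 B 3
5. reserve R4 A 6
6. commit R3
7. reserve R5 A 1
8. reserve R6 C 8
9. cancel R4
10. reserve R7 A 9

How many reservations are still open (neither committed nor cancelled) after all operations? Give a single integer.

Step 1: reserve R1 B 9 -> on_hand[A=44 B=26 C=50] avail[A=44 B=17 C=50] open={R1}
Step 2: reserve R2 A 9 -> on_hand[A=44 B=26 C=50] avail[A=35 B=17 C=50] open={R1,R2}
Step 3: commit R1 -> on_hand[A=44 B=17 C=50] avail[A=35 B=17 C=50] open={R2}
Step 4: reserve R3 B 3 -> on_hand[A=44 B=17 C=50] avail[A=35 B=14 C=50] open={R2,R3}
Step 5: reserve R4 A 6 -> on_hand[A=44 B=17 C=50] avail[A=29 B=14 C=50] open={R2,R3,R4}
Step 6: commit R3 -> on_hand[A=44 B=14 C=50] avail[A=29 B=14 C=50] open={R2,R4}
Step 7: reserve R5 A 1 -> on_hand[A=44 B=14 C=50] avail[A=28 B=14 C=50] open={R2,R4,R5}
Step 8: reserve R6 C 8 -> on_hand[A=44 B=14 C=50] avail[A=28 B=14 C=42] open={R2,R4,R5,R6}
Step 9: cancel R4 -> on_hand[A=44 B=14 C=50] avail[A=34 B=14 C=42] open={R2,R5,R6}
Step 10: reserve R7 A 9 -> on_hand[A=44 B=14 C=50] avail[A=25 B=14 C=42] open={R2,R5,R6,R7}
Open reservations: ['R2', 'R5', 'R6', 'R7'] -> 4

Answer: 4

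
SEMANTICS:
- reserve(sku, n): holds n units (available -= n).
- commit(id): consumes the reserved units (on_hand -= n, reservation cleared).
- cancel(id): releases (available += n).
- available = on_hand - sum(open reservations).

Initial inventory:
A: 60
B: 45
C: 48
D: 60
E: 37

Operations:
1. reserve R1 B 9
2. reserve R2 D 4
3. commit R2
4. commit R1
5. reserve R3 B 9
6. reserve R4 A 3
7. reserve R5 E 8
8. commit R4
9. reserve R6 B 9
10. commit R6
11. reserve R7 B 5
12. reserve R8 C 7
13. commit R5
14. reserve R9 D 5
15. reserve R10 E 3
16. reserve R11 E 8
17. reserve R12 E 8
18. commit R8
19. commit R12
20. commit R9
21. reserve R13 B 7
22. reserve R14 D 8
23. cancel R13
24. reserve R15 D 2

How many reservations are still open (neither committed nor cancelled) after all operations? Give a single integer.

Step 1: reserve R1 B 9 -> on_hand[A=60 B=45 C=48 D=60 E=37] avail[A=60 B=36 C=48 D=60 E=37] open={R1}
Step 2: reserve R2 D 4 -> on_hand[A=60 B=45 C=48 D=60 E=37] avail[A=60 B=36 C=48 D=56 E=37] open={R1,R2}
Step 3: commit R2 -> on_hand[A=60 B=45 C=48 D=56 E=37] avail[A=60 B=36 C=48 D=56 E=37] open={R1}
Step 4: commit R1 -> on_hand[A=60 B=36 C=48 D=56 E=37] avail[A=60 B=36 C=48 D=56 E=37] open={}
Step 5: reserve R3 B 9 -> on_hand[A=60 B=36 C=48 D=56 E=37] avail[A=60 B=27 C=48 D=56 E=37] open={R3}
Step 6: reserve R4 A 3 -> on_hand[A=60 B=36 C=48 D=56 E=37] avail[A=57 B=27 C=48 D=56 E=37] open={R3,R4}
Step 7: reserve R5 E 8 -> on_hand[A=60 B=36 C=48 D=56 E=37] avail[A=57 B=27 C=48 D=56 E=29] open={R3,R4,R5}
Step 8: commit R4 -> on_hand[A=57 B=36 C=48 D=56 E=37] avail[A=57 B=27 C=48 D=56 E=29] open={R3,R5}
Step 9: reserve R6 B 9 -> on_hand[A=57 B=36 C=48 D=56 E=37] avail[A=57 B=18 C=48 D=56 E=29] open={R3,R5,R6}
Step 10: commit R6 -> on_hand[A=57 B=27 C=48 D=56 E=37] avail[A=57 B=18 C=48 D=56 E=29] open={R3,R5}
Step 11: reserve R7 B 5 -> on_hand[A=57 B=27 C=48 D=56 E=37] avail[A=57 B=13 C=48 D=56 E=29] open={R3,R5,R7}
Step 12: reserve R8 C 7 -> on_hand[A=57 B=27 C=48 D=56 E=37] avail[A=57 B=13 C=41 D=56 E=29] open={R3,R5,R7,R8}
Step 13: commit R5 -> on_hand[A=57 B=27 C=48 D=56 E=29] avail[A=57 B=13 C=41 D=56 E=29] open={R3,R7,R8}
Step 14: reserve R9 D 5 -> on_hand[A=57 B=27 C=48 D=56 E=29] avail[A=57 B=13 C=41 D=51 E=29] open={R3,R7,R8,R9}
Step 15: reserve R10 E 3 -> on_hand[A=57 B=27 C=48 D=56 E=29] avail[A=57 B=13 C=41 D=51 E=26] open={R10,R3,R7,R8,R9}
Step 16: reserve R11 E 8 -> on_hand[A=57 B=27 C=48 D=56 E=29] avail[A=57 B=13 C=41 D=51 E=18] open={R10,R11,R3,R7,R8,R9}
Step 17: reserve R12 E 8 -> on_hand[A=57 B=27 C=48 D=56 E=29] avail[A=57 B=13 C=41 D=51 E=10] open={R10,R11,R12,R3,R7,R8,R9}
Step 18: commit R8 -> on_hand[A=57 B=27 C=41 D=56 E=29] avail[A=57 B=13 C=41 D=51 E=10] open={R10,R11,R12,R3,R7,R9}
Step 19: commit R12 -> on_hand[A=57 B=27 C=41 D=56 E=21] avail[A=57 B=13 C=41 D=51 E=10] open={R10,R11,R3,R7,R9}
Step 20: commit R9 -> on_hand[A=57 B=27 C=41 D=51 E=21] avail[A=57 B=13 C=41 D=51 E=10] open={R10,R11,R3,R7}
Step 21: reserve R13 B 7 -> on_hand[A=57 B=27 C=41 D=51 E=21] avail[A=57 B=6 C=41 D=51 E=10] open={R10,R11,R13,R3,R7}
Step 22: reserve R14 D 8 -> on_hand[A=57 B=27 C=41 D=51 E=21] avail[A=57 B=6 C=41 D=43 E=10] open={R10,R11,R13,R14,R3,R7}
Step 23: cancel R13 -> on_hand[A=57 B=27 C=41 D=51 E=21] avail[A=57 B=13 C=41 D=43 E=10] open={R10,R11,R14,R3,R7}
Step 24: reserve R15 D 2 -> on_hand[A=57 B=27 C=41 D=51 E=21] avail[A=57 B=13 C=41 D=41 E=10] open={R10,R11,R14,R15,R3,R7}
Open reservations: ['R10', 'R11', 'R14', 'R15', 'R3', 'R7'] -> 6

Answer: 6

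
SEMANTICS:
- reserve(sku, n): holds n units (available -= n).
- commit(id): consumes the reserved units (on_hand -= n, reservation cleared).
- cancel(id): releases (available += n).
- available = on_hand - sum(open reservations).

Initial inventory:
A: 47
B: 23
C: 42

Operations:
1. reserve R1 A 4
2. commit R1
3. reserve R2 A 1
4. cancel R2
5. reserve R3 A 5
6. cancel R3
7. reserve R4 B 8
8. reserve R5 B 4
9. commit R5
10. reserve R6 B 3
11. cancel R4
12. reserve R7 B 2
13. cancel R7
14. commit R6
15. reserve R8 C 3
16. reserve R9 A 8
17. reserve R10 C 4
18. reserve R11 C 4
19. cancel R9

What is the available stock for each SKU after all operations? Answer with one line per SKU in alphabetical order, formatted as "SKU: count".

Step 1: reserve R1 A 4 -> on_hand[A=47 B=23 C=42] avail[A=43 B=23 C=42] open={R1}
Step 2: commit R1 -> on_hand[A=43 B=23 C=42] avail[A=43 B=23 C=42] open={}
Step 3: reserve R2 A 1 -> on_hand[A=43 B=23 C=42] avail[A=42 B=23 C=42] open={R2}
Step 4: cancel R2 -> on_hand[A=43 B=23 C=42] avail[A=43 B=23 C=42] open={}
Step 5: reserve R3 A 5 -> on_hand[A=43 B=23 C=42] avail[A=38 B=23 C=42] open={R3}
Step 6: cancel R3 -> on_hand[A=43 B=23 C=42] avail[A=43 B=23 C=42] open={}
Step 7: reserve R4 B 8 -> on_hand[A=43 B=23 C=42] avail[A=43 B=15 C=42] open={R4}
Step 8: reserve R5 B 4 -> on_hand[A=43 B=23 C=42] avail[A=43 B=11 C=42] open={R4,R5}
Step 9: commit R5 -> on_hand[A=43 B=19 C=42] avail[A=43 B=11 C=42] open={R4}
Step 10: reserve R6 B 3 -> on_hand[A=43 B=19 C=42] avail[A=43 B=8 C=42] open={R4,R6}
Step 11: cancel R4 -> on_hand[A=43 B=19 C=42] avail[A=43 B=16 C=42] open={R6}
Step 12: reserve R7 B 2 -> on_hand[A=43 B=19 C=42] avail[A=43 B=14 C=42] open={R6,R7}
Step 13: cancel R7 -> on_hand[A=43 B=19 C=42] avail[A=43 B=16 C=42] open={R6}
Step 14: commit R6 -> on_hand[A=43 B=16 C=42] avail[A=43 B=16 C=42] open={}
Step 15: reserve R8 C 3 -> on_hand[A=43 B=16 C=42] avail[A=43 B=16 C=39] open={R8}
Step 16: reserve R9 A 8 -> on_hand[A=43 B=16 C=42] avail[A=35 B=16 C=39] open={R8,R9}
Step 17: reserve R10 C 4 -> on_hand[A=43 B=16 C=42] avail[A=35 B=16 C=35] open={R10,R8,R9}
Step 18: reserve R11 C 4 -> on_hand[A=43 B=16 C=42] avail[A=35 B=16 C=31] open={R10,R11,R8,R9}
Step 19: cancel R9 -> on_hand[A=43 B=16 C=42] avail[A=43 B=16 C=31] open={R10,R11,R8}

Answer: A: 43
B: 16
C: 31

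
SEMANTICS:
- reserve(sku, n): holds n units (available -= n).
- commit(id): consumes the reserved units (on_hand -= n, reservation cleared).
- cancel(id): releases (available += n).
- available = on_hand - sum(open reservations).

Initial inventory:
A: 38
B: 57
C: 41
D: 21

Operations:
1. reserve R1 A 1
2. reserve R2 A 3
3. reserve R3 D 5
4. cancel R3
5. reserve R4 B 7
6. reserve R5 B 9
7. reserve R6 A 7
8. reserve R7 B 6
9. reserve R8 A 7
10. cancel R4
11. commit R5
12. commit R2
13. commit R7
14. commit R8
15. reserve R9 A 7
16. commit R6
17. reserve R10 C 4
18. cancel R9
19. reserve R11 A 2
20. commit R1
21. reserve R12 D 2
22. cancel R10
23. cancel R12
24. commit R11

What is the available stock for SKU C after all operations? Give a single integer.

Answer: 41

Derivation:
Step 1: reserve R1 A 1 -> on_hand[A=38 B=57 C=41 D=21] avail[A=37 B=57 C=41 D=21] open={R1}
Step 2: reserve R2 A 3 -> on_hand[A=38 B=57 C=41 D=21] avail[A=34 B=57 C=41 D=21] open={R1,R2}
Step 3: reserve R3 D 5 -> on_hand[A=38 B=57 C=41 D=21] avail[A=34 B=57 C=41 D=16] open={R1,R2,R3}
Step 4: cancel R3 -> on_hand[A=38 B=57 C=41 D=21] avail[A=34 B=57 C=41 D=21] open={R1,R2}
Step 5: reserve R4 B 7 -> on_hand[A=38 B=57 C=41 D=21] avail[A=34 B=50 C=41 D=21] open={R1,R2,R4}
Step 6: reserve R5 B 9 -> on_hand[A=38 B=57 C=41 D=21] avail[A=34 B=41 C=41 D=21] open={R1,R2,R4,R5}
Step 7: reserve R6 A 7 -> on_hand[A=38 B=57 C=41 D=21] avail[A=27 B=41 C=41 D=21] open={R1,R2,R4,R5,R6}
Step 8: reserve R7 B 6 -> on_hand[A=38 B=57 C=41 D=21] avail[A=27 B=35 C=41 D=21] open={R1,R2,R4,R5,R6,R7}
Step 9: reserve R8 A 7 -> on_hand[A=38 B=57 C=41 D=21] avail[A=20 B=35 C=41 D=21] open={R1,R2,R4,R5,R6,R7,R8}
Step 10: cancel R4 -> on_hand[A=38 B=57 C=41 D=21] avail[A=20 B=42 C=41 D=21] open={R1,R2,R5,R6,R7,R8}
Step 11: commit R5 -> on_hand[A=38 B=48 C=41 D=21] avail[A=20 B=42 C=41 D=21] open={R1,R2,R6,R7,R8}
Step 12: commit R2 -> on_hand[A=35 B=48 C=41 D=21] avail[A=20 B=42 C=41 D=21] open={R1,R6,R7,R8}
Step 13: commit R7 -> on_hand[A=35 B=42 C=41 D=21] avail[A=20 B=42 C=41 D=21] open={R1,R6,R8}
Step 14: commit R8 -> on_hand[A=28 B=42 C=41 D=21] avail[A=20 B=42 C=41 D=21] open={R1,R6}
Step 15: reserve R9 A 7 -> on_hand[A=28 B=42 C=41 D=21] avail[A=13 B=42 C=41 D=21] open={R1,R6,R9}
Step 16: commit R6 -> on_hand[A=21 B=42 C=41 D=21] avail[A=13 B=42 C=41 D=21] open={R1,R9}
Step 17: reserve R10 C 4 -> on_hand[A=21 B=42 C=41 D=21] avail[A=13 B=42 C=37 D=21] open={R1,R10,R9}
Step 18: cancel R9 -> on_hand[A=21 B=42 C=41 D=21] avail[A=20 B=42 C=37 D=21] open={R1,R10}
Step 19: reserve R11 A 2 -> on_hand[A=21 B=42 C=41 D=21] avail[A=18 B=42 C=37 D=21] open={R1,R10,R11}
Step 20: commit R1 -> on_hand[A=20 B=42 C=41 D=21] avail[A=18 B=42 C=37 D=21] open={R10,R11}
Step 21: reserve R12 D 2 -> on_hand[A=20 B=42 C=41 D=21] avail[A=18 B=42 C=37 D=19] open={R10,R11,R12}
Step 22: cancel R10 -> on_hand[A=20 B=42 C=41 D=21] avail[A=18 B=42 C=41 D=19] open={R11,R12}
Step 23: cancel R12 -> on_hand[A=20 B=42 C=41 D=21] avail[A=18 B=42 C=41 D=21] open={R11}
Step 24: commit R11 -> on_hand[A=18 B=42 C=41 D=21] avail[A=18 B=42 C=41 D=21] open={}
Final available[C] = 41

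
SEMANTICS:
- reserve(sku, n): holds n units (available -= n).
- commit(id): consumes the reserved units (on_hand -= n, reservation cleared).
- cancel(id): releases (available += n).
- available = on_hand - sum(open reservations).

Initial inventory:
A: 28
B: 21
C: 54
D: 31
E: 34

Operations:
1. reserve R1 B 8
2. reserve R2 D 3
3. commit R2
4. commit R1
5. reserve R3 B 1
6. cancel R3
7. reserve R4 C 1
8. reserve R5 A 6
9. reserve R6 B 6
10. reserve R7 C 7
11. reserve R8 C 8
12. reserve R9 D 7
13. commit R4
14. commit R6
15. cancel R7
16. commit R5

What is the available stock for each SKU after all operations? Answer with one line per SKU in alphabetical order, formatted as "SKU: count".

Answer: A: 22
B: 7
C: 45
D: 21
E: 34

Derivation:
Step 1: reserve R1 B 8 -> on_hand[A=28 B=21 C=54 D=31 E=34] avail[A=28 B=13 C=54 D=31 E=34] open={R1}
Step 2: reserve R2 D 3 -> on_hand[A=28 B=21 C=54 D=31 E=34] avail[A=28 B=13 C=54 D=28 E=34] open={R1,R2}
Step 3: commit R2 -> on_hand[A=28 B=21 C=54 D=28 E=34] avail[A=28 B=13 C=54 D=28 E=34] open={R1}
Step 4: commit R1 -> on_hand[A=28 B=13 C=54 D=28 E=34] avail[A=28 B=13 C=54 D=28 E=34] open={}
Step 5: reserve R3 B 1 -> on_hand[A=28 B=13 C=54 D=28 E=34] avail[A=28 B=12 C=54 D=28 E=34] open={R3}
Step 6: cancel R3 -> on_hand[A=28 B=13 C=54 D=28 E=34] avail[A=28 B=13 C=54 D=28 E=34] open={}
Step 7: reserve R4 C 1 -> on_hand[A=28 B=13 C=54 D=28 E=34] avail[A=28 B=13 C=53 D=28 E=34] open={R4}
Step 8: reserve R5 A 6 -> on_hand[A=28 B=13 C=54 D=28 E=34] avail[A=22 B=13 C=53 D=28 E=34] open={R4,R5}
Step 9: reserve R6 B 6 -> on_hand[A=28 B=13 C=54 D=28 E=34] avail[A=22 B=7 C=53 D=28 E=34] open={R4,R5,R6}
Step 10: reserve R7 C 7 -> on_hand[A=28 B=13 C=54 D=28 E=34] avail[A=22 B=7 C=46 D=28 E=34] open={R4,R5,R6,R7}
Step 11: reserve R8 C 8 -> on_hand[A=28 B=13 C=54 D=28 E=34] avail[A=22 B=7 C=38 D=28 E=34] open={R4,R5,R6,R7,R8}
Step 12: reserve R9 D 7 -> on_hand[A=28 B=13 C=54 D=28 E=34] avail[A=22 B=7 C=38 D=21 E=34] open={R4,R5,R6,R7,R8,R9}
Step 13: commit R4 -> on_hand[A=28 B=13 C=53 D=28 E=34] avail[A=22 B=7 C=38 D=21 E=34] open={R5,R6,R7,R8,R9}
Step 14: commit R6 -> on_hand[A=28 B=7 C=53 D=28 E=34] avail[A=22 B=7 C=38 D=21 E=34] open={R5,R7,R8,R9}
Step 15: cancel R7 -> on_hand[A=28 B=7 C=53 D=28 E=34] avail[A=22 B=7 C=45 D=21 E=34] open={R5,R8,R9}
Step 16: commit R5 -> on_hand[A=22 B=7 C=53 D=28 E=34] avail[A=22 B=7 C=45 D=21 E=34] open={R8,R9}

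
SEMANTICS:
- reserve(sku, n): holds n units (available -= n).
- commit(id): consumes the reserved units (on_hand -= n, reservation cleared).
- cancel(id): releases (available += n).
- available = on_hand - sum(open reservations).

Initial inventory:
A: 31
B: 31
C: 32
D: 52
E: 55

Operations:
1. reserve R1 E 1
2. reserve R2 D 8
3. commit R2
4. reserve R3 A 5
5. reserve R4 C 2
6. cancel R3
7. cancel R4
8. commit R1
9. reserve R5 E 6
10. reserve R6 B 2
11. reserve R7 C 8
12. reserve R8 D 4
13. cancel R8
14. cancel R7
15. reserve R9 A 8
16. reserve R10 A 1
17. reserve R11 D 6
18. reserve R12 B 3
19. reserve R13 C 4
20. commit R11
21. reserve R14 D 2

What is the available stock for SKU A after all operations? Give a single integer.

Answer: 22

Derivation:
Step 1: reserve R1 E 1 -> on_hand[A=31 B=31 C=32 D=52 E=55] avail[A=31 B=31 C=32 D=52 E=54] open={R1}
Step 2: reserve R2 D 8 -> on_hand[A=31 B=31 C=32 D=52 E=55] avail[A=31 B=31 C=32 D=44 E=54] open={R1,R2}
Step 3: commit R2 -> on_hand[A=31 B=31 C=32 D=44 E=55] avail[A=31 B=31 C=32 D=44 E=54] open={R1}
Step 4: reserve R3 A 5 -> on_hand[A=31 B=31 C=32 D=44 E=55] avail[A=26 B=31 C=32 D=44 E=54] open={R1,R3}
Step 5: reserve R4 C 2 -> on_hand[A=31 B=31 C=32 D=44 E=55] avail[A=26 B=31 C=30 D=44 E=54] open={R1,R3,R4}
Step 6: cancel R3 -> on_hand[A=31 B=31 C=32 D=44 E=55] avail[A=31 B=31 C=30 D=44 E=54] open={R1,R4}
Step 7: cancel R4 -> on_hand[A=31 B=31 C=32 D=44 E=55] avail[A=31 B=31 C=32 D=44 E=54] open={R1}
Step 8: commit R1 -> on_hand[A=31 B=31 C=32 D=44 E=54] avail[A=31 B=31 C=32 D=44 E=54] open={}
Step 9: reserve R5 E 6 -> on_hand[A=31 B=31 C=32 D=44 E=54] avail[A=31 B=31 C=32 D=44 E=48] open={R5}
Step 10: reserve R6 B 2 -> on_hand[A=31 B=31 C=32 D=44 E=54] avail[A=31 B=29 C=32 D=44 E=48] open={R5,R6}
Step 11: reserve R7 C 8 -> on_hand[A=31 B=31 C=32 D=44 E=54] avail[A=31 B=29 C=24 D=44 E=48] open={R5,R6,R7}
Step 12: reserve R8 D 4 -> on_hand[A=31 B=31 C=32 D=44 E=54] avail[A=31 B=29 C=24 D=40 E=48] open={R5,R6,R7,R8}
Step 13: cancel R8 -> on_hand[A=31 B=31 C=32 D=44 E=54] avail[A=31 B=29 C=24 D=44 E=48] open={R5,R6,R7}
Step 14: cancel R7 -> on_hand[A=31 B=31 C=32 D=44 E=54] avail[A=31 B=29 C=32 D=44 E=48] open={R5,R6}
Step 15: reserve R9 A 8 -> on_hand[A=31 B=31 C=32 D=44 E=54] avail[A=23 B=29 C=32 D=44 E=48] open={R5,R6,R9}
Step 16: reserve R10 A 1 -> on_hand[A=31 B=31 C=32 D=44 E=54] avail[A=22 B=29 C=32 D=44 E=48] open={R10,R5,R6,R9}
Step 17: reserve R11 D 6 -> on_hand[A=31 B=31 C=32 D=44 E=54] avail[A=22 B=29 C=32 D=38 E=48] open={R10,R11,R5,R6,R9}
Step 18: reserve R12 B 3 -> on_hand[A=31 B=31 C=32 D=44 E=54] avail[A=22 B=26 C=32 D=38 E=48] open={R10,R11,R12,R5,R6,R9}
Step 19: reserve R13 C 4 -> on_hand[A=31 B=31 C=32 D=44 E=54] avail[A=22 B=26 C=28 D=38 E=48] open={R10,R11,R12,R13,R5,R6,R9}
Step 20: commit R11 -> on_hand[A=31 B=31 C=32 D=38 E=54] avail[A=22 B=26 C=28 D=38 E=48] open={R10,R12,R13,R5,R6,R9}
Step 21: reserve R14 D 2 -> on_hand[A=31 B=31 C=32 D=38 E=54] avail[A=22 B=26 C=28 D=36 E=48] open={R10,R12,R13,R14,R5,R6,R9}
Final available[A] = 22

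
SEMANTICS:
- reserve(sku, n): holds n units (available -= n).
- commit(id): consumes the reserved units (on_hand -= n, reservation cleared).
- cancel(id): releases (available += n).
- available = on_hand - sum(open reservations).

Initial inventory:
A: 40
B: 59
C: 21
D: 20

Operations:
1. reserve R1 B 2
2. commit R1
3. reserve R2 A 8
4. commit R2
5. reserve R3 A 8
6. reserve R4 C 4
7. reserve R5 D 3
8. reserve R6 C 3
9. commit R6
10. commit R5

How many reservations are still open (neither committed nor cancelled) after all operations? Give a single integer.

Step 1: reserve R1 B 2 -> on_hand[A=40 B=59 C=21 D=20] avail[A=40 B=57 C=21 D=20] open={R1}
Step 2: commit R1 -> on_hand[A=40 B=57 C=21 D=20] avail[A=40 B=57 C=21 D=20] open={}
Step 3: reserve R2 A 8 -> on_hand[A=40 B=57 C=21 D=20] avail[A=32 B=57 C=21 D=20] open={R2}
Step 4: commit R2 -> on_hand[A=32 B=57 C=21 D=20] avail[A=32 B=57 C=21 D=20] open={}
Step 5: reserve R3 A 8 -> on_hand[A=32 B=57 C=21 D=20] avail[A=24 B=57 C=21 D=20] open={R3}
Step 6: reserve R4 C 4 -> on_hand[A=32 B=57 C=21 D=20] avail[A=24 B=57 C=17 D=20] open={R3,R4}
Step 7: reserve R5 D 3 -> on_hand[A=32 B=57 C=21 D=20] avail[A=24 B=57 C=17 D=17] open={R3,R4,R5}
Step 8: reserve R6 C 3 -> on_hand[A=32 B=57 C=21 D=20] avail[A=24 B=57 C=14 D=17] open={R3,R4,R5,R6}
Step 9: commit R6 -> on_hand[A=32 B=57 C=18 D=20] avail[A=24 B=57 C=14 D=17] open={R3,R4,R5}
Step 10: commit R5 -> on_hand[A=32 B=57 C=18 D=17] avail[A=24 B=57 C=14 D=17] open={R3,R4}
Open reservations: ['R3', 'R4'] -> 2

Answer: 2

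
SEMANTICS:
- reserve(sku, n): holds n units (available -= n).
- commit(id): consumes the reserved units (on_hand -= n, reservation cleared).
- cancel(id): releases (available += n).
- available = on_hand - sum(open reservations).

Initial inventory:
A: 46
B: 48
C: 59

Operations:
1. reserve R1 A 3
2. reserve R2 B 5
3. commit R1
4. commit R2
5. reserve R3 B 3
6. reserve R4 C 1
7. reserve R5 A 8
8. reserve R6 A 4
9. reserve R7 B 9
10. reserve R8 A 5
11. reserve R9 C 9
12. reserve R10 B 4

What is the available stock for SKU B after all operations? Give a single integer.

Answer: 27

Derivation:
Step 1: reserve R1 A 3 -> on_hand[A=46 B=48 C=59] avail[A=43 B=48 C=59] open={R1}
Step 2: reserve R2 B 5 -> on_hand[A=46 B=48 C=59] avail[A=43 B=43 C=59] open={R1,R2}
Step 3: commit R1 -> on_hand[A=43 B=48 C=59] avail[A=43 B=43 C=59] open={R2}
Step 4: commit R2 -> on_hand[A=43 B=43 C=59] avail[A=43 B=43 C=59] open={}
Step 5: reserve R3 B 3 -> on_hand[A=43 B=43 C=59] avail[A=43 B=40 C=59] open={R3}
Step 6: reserve R4 C 1 -> on_hand[A=43 B=43 C=59] avail[A=43 B=40 C=58] open={R3,R4}
Step 7: reserve R5 A 8 -> on_hand[A=43 B=43 C=59] avail[A=35 B=40 C=58] open={R3,R4,R5}
Step 8: reserve R6 A 4 -> on_hand[A=43 B=43 C=59] avail[A=31 B=40 C=58] open={R3,R4,R5,R6}
Step 9: reserve R7 B 9 -> on_hand[A=43 B=43 C=59] avail[A=31 B=31 C=58] open={R3,R4,R5,R6,R7}
Step 10: reserve R8 A 5 -> on_hand[A=43 B=43 C=59] avail[A=26 B=31 C=58] open={R3,R4,R5,R6,R7,R8}
Step 11: reserve R9 C 9 -> on_hand[A=43 B=43 C=59] avail[A=26 B=31 C=49] open={R3,R4,R5,R6,R7,R8,R9}
Step 12: reserve R10 B 4 -> on_hand[A=43 B=43 C=59] avail[A=26 B=27 C=49] open={R10,R3,R4,R5,R6,R7,R8,R9}
Final available[B] = 27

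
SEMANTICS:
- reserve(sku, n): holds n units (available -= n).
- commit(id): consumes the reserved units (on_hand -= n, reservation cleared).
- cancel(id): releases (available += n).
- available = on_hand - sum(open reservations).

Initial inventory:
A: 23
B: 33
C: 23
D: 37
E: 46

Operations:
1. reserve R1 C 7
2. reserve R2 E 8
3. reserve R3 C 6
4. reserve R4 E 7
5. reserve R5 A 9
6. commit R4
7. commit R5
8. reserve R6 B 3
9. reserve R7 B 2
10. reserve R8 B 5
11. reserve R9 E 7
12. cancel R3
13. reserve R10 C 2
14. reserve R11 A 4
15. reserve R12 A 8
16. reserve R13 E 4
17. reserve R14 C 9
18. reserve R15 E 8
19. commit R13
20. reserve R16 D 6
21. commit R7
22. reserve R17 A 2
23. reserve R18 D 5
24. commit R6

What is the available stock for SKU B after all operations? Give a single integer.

Answer: 23

Derivation:
Step 1: reserve R1 C 7 -> on_hand[A=23 B=33 C=23 D=37 E=46] avail[A=23 B=33 C=16 D=37 E=46] open={R1}
Step 2: reserve R2 E 8 -> on_hand[A=23 B=33 C=23 D=37 E=46] avail[A=23 B=33 C=16 D=37 E=38] open={R1,R2}
Step 3: reserve R3 C 6 -> on_hand[A=23 B=33 C=23 D=37 E=46] avail[A=23 B=33 C=10 D=37 E=38] open={R1,R2,R3}
Step 4: reserve R4 E 7 -> on_hand[A=23 B=33 C=23 D=37 E=46] avail[A=23 B=33 C=10 D=37 E=31] open={R1,R2,R3,R4}
Step 5: reserve R5 A 9 -> on_hand[A=23 B=33 C=23 D=37 E=46] avail[A=14 B=33 C=10 D=37 E=31] open={R1,R2,R3,R4,R5}
Step 6: commit R4 -> on_hand[A=23 B=33 C=23 D=37 E=39] avail[A=14 B=33 C=10 D=37 E=31] open={R1,R2,R3,R5}
Step 7: commit R5 -> on_hand[A=14 B=33 C=23 D=37 E=39] avail[A=14 B=33 C=10 D=37 E=31] open={R1,R2,R3}
Step 8: reserve R6 B 3 -> on_hand[A=14 B=33 C=23 D=37 E=39] avail[A=14 B=30 C=10 D=37 E=31] open={R1,R2,R3,R6}
Step 9: reserve R7 B 2 -> on_hand[A=14 B=33 C=23 D=37 E=39] avail[A=14 B=28 C=10 D=37 E=31] open={R1,R2,R3,R6,R7}
Step 10: reserve R8 B 5 -> on_hand[A=14 B=33 C=23 D=37 E=39] avail[A=14 B=23 C=10 D=37 E=31] open={R1,R2,R3,R6,R7,R8}
Step 11: reserve R9 E 7 -> on_hand[A=14 B=33 C=23 D=37 E=39] avail[A=14 B=23 C=10 D=37 E=24] open={R1,R2,R3,R6,R7,R8,R9}
Step 12: cancel R3 -> on_hand[A=14 B=33 C=23 D=37 E=39] avail[A=14 B=23 C=16 D=37 E=24] open={R1,R2,R6,R7,R8,R9}
Step 13: reserve R10 C 2 -> on_hand[A=14 B=33 C=23 D=37 E=39] avail[A=14 B=23 C=14 D=37 E=24] open={R1,R10,R2,R6,R7,R8,R9}
Step 14: reserve R11 A 4 -> on_hand[A=14 B=33 C=23 D=37 E=39] avail[A=10 B=23 C=14 D=37 E=24] open={R1,R10,R11,R2,R6,R7,R8,R9}
Step 15: reserve R12 A 8 -> on_hand[A=14 B=33 C=23 D=37 E=39] avail[A=2 B=23 C=14 D=37 E=24] open={R1,R10,R11,R12,R2,R6,R7,R8,R9}
Step 16: reserve R13 E 4 -> on_hand[A=14 B=33 C=23 D=37 E=39] avail[A=2 B=23 C=14 D=37 E=20] open={R1,R10,R11,R12,R13,R2,R6,R7,R8,R9}
Step 17: reserve R14 C 9 -> on_hand[A=14 B=33 C=23 D=37 E=39] avail[A=2 B=23 C=5 D=37 E=20] open={R1,R10,R11,R12,R13,R14,R2,R6,R7,R8,R9}
Step 18: reserve R15 E 8 -> on_hand[A=14 B=33 C=23 D=37 E=39] avail[A=2 B=23 C=5 D=37 E=12] open={R1,R10,R11,R12,R13,R14,R15,R2,R6,R7,R8,R9}
Step 19: commit R13 -> on_hand[A=14 B=33 C=23 D=37 E=35] avail[A=2 B=23 C=5 D=37 E=12] open={R1,R10,R11,R12,R14,R15,R2,R6,R7,R8,R9}
Step 20: reserve R16 D 6 -> on_hand[A=14 B=33 C=23 D=37 E=35] avail[A=2 B=23 C=5 D=31 E=12] open={R1,R10,R11,R12,R14,R15,R16,R2,R6,R7,R8,R9}
Step 21: commit R7 -> on_hand[A=14 B=31 C=23 D=37 E=35] avail[A=2 B=23 C=5 D=31 E=12] open={R1,R10,R11,R12,R14,R15,R16,R2,R6,R8,R9}
Step 22: reserve R17 A 2 -> on_hand[A=14 B=31 C=23 D=37 E=35] avail[A=0 B=23 C=5 D=31 E=12] open={R1,R10,R11,R12,R14,R15,R16,R17,R2,R6,R8,R9}
Step 23: reserve R18 D 5 -> on_hand[A=14 B=31 C=23 D=37 E=35] avail[A=0 B=23 C=5 D=26 E=12] open={R1,R10,R11,R12,R14,R15,R16,R17,R18,R2,R6,R8,R9}
Step 24: commit R6 -> on_hand[A=14 B=28 C=23 D=37 E=35] avail[A=0 B=23 C=5 D=26 E=12] open={R1,R10,R11,R12,R14,R15,R16,R17,R18,R2,R8,R9}
Final available[B] = 23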